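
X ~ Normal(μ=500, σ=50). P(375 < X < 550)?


z₁=(375-500)/50=-2.5, z₂=(550-500)/50=1.0
P = Φ(1.0) - Φ(-2.5) = 0.841345 - 0.006210 = 0.835135 ≈ 0.8351

P(375 < X < 550) ≈ 0.8351


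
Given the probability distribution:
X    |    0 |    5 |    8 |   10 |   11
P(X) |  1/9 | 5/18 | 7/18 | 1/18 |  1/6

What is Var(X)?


E[X] = 62/9
E[X²] = 518/9
Var(X) = E[X²] - (E[X])² = 518/9 - 3844/81 = 818/81

Var(X) = 818/81 ≈ 10.0988


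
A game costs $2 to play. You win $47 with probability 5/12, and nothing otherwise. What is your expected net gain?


E[gain] = (47-2)×5/12 + (-2)×7/12
= 75/4 - 7/6 = 211/12

Expected net gain = $211/12 ≈ $17.58


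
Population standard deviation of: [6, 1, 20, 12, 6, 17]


Mean = 62/6 = 31/3
  (6-31/3)²=169/9
  (1-31/3)²=784/9
  (20-31/3)²=841/9
  (12-31/3)²=25/9
  (6-31/3)²=169/9
  (17-31/3)²=400/9
Σ(x-μ)² = 796/3
σ² = (796/3)/6 = 398/9

σ = √(398/9) ≈ 6.6500


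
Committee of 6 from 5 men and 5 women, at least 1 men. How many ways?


Count by #men:
  1M,5W: C(5,1)×C(5,5)=5
  2M,4W: C(5,2)×C(5,4)=50
  3M,3W: C(5,3)×C(5,3)=100
  4M,2W: C(5,4)×C(5,2)=50
  5M,1W: C(5,5)×C(5,1)=5
Total = 210

210


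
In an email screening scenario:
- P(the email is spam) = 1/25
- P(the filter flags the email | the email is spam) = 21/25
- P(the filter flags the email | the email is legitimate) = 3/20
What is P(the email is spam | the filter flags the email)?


Using Bayes' theorem:
P(A|B) = P(B|A)·P(A) / P(B)

P(the filter flags the email) = 21/25 × 1/25 + 3/20 × 24/25
= 21/625 + 18/125 = 111/625

P(the email is spam|the filter flags the email) = (21/625) / (111/625) = 7/37

P(the email is spam|the filter flags the email) = 7/37 ≈ 18.92%


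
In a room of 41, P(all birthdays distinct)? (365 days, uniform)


P(all different) = Π(365-i)/365 for i=0..40
= (365/365)×(364/365)×...×(325/365)
= 0.096848

P ≈ 0.0968 ≈ 9.68%


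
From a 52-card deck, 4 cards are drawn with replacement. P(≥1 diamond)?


P(not a diamond) = 39/52 = 3/4
P(none in 4 draws) = (3/4)^4 = 81/256
P(≥1 diamond) = 1 - 81/256 = 175/256

P = 175/256 ≈ 68.36%


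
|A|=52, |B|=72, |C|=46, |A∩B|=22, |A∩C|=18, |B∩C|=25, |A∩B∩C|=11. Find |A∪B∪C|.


|A∪B∪C| = 52+72+46-22-18-25+11 = 116

|A∪B∪C| = 116


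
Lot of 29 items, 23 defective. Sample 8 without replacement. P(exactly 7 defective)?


Hypergeometric: C(23,7)×C(6,1)/C(29,8)
= 245157×6/4292145 = 646/1885

P(X=7) = 646/1885 ≈ 34.27%


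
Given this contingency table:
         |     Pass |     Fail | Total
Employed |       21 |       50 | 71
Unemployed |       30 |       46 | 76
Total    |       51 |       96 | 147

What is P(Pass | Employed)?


P(Pass | Employed) = 21/(21+50) = 21/71

P(Pass|Employed) = 21/71 ≈ 29.58%


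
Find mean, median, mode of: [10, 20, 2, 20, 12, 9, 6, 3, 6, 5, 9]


Sorted: [2, 3, 5, 6, 6, 9, 9, 10, 12, 20, 20]
Mean = 102/11
Median = 9
Freq: {10: 1, 20: 2, 2: 1, 12: 1, 9: 2, 6: 2, 3: 1, 5: 1}
Mode: [6, 9, 20]

Mean=102/11, Median=9, Mode=[6, 9, 20]


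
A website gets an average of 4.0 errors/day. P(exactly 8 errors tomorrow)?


Poisson(λ=4.0): P(X=8) = e^(-λ)×λ^k/k!
= e^(-4.0) × 4.0^8 / 8!
≈ 0.01831563889 × 65536 / 40320 ≈ 0.029770

P(X=8) ≈ 0.029770 ≈ 2.98%


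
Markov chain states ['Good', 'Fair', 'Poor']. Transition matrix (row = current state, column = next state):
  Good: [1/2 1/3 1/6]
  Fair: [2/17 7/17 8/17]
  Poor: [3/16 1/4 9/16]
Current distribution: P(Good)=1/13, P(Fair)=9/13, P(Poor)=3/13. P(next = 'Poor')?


P(next=Poor) = Σᵢ P(now=i)×P(i→Poor)
= 1/13×1/6 + 9/13×8/17 + 3/13×9/16
= 1/78 + 72/221 + 27/208 = 4969/10608

P = 4969/10608 ≈ 0.4684


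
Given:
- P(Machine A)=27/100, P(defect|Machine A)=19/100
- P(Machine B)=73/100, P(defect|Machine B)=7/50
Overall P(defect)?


P(B) = Σ P(B|Aᵢ)×P(Aᵢ)
  19/100×27/100 = 513/10000
  7/50×73/100 = 511/5000
Sum = 307/2000

P(defect) = 307/2000 ≈ 15.35%


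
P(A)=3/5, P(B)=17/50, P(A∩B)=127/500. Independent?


P(A)×P(B) = 51/250
P(A∩B) = 127/500
Not equal → NOT independent

No, not independent


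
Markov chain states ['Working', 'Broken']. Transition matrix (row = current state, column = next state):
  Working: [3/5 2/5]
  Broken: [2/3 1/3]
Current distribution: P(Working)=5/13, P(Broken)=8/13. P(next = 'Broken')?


P(next=Broken) = Σᵢ P(now=i)×P(i→Broken)
= 5/13×2/5 + 8/13×1/3
= 2/13 + 8/39 = 14/39

P = 14/39 ≈ 0.3590


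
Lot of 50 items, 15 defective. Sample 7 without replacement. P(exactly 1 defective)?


Hypergeometric: C(15,1)×C(35,6)/C(50,7)
= 15×1623160/99884400 = 527/2162

P(X=1) = 527/2162 ≈ 24.38%


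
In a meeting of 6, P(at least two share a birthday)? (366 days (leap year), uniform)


P(all different) = Π(366-i)/366 for i=0..5
= 0.959646
P(match) = 1 - 0.959646 = 0.040354

P ≈ 0.0404 ≈ 4.04%


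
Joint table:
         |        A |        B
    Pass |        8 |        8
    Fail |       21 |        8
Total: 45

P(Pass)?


P(Pass) = (8+8)/45 = 16/45

P(Pass) = 16/45 ≈ 35.56%


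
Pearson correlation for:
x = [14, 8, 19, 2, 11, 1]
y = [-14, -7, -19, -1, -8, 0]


n=6, Σx=55, Σy=-49, Σxy=-703, Σx²=747, Σy²=671
r = (6×(-703) - 55×(-49))/√((6×747 - 55²)(6×671 - (-49)²))
= -1523/√(1457×1625) = -1523/√2367625 ≈ -1523/1538.7089 ≈ -0.9898

r ≈ -0.9898


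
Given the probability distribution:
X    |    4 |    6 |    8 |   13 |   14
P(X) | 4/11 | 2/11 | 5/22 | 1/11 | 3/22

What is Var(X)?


E[X] = 82/11
E[X²] = 69
Var(X) = E[X²] - (E[X])² = 69 - 6724/121 = 1625/121

Var(X) = 1625/121 ≈ 13.4298


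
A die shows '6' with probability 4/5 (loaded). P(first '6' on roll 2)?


Geometric: P(X=2) = (1-p)^(k-1)×p = (1/5)^1×4/5 = 4/25

P(X=2) = 4/25 ≈ 16.00%


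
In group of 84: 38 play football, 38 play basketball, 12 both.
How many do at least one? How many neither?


|A∪B| = 38+38-12 = 64
Neither = 84-64 = 20

At least one: 64; Neither: 20


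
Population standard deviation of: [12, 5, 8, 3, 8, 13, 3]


Mean = 52/7
  (12-52/7)²=1024/49
  (5-52/7)²=289/49
  (8-52/7)²=16/49
  (3-52/7)²=961/49
  (8-52/7)²=16/49
  (13-52/7)²=1521/49
  (3-52/7)²=961/49
Σ(x-μ)² = 684/7
σ² = (684/7)/7 = 684/49

σ = √(684/49) ≈ 3.7362


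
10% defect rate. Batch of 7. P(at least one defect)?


P(all good) = (9/10)^7 = 4782969/10000000
P(≥1 defect) = 5217031/10000000

P = 5217031/10000000 ≈ 52.17%


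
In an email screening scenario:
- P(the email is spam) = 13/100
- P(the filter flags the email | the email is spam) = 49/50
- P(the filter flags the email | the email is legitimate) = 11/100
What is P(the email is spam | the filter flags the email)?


Using Bayes' theorem:
P(A|B) = P(B|A)·P(A) / P(B)

P(the filter flags the email) = 49/50 × 13/100 + 11/100 × 87/100
= 637/5000 + 957/10000 = 2231/10000

P(the email is spam|the filter flags the email) = (637/5000) / (2231/10000) = 1274/2231

P(the email is spam|the filter flags the email) = 1274/2231 ≈ 57.10%


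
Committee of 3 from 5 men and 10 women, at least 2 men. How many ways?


Count by #men:
  2M,1W: C(5,2)×C(10,1)=100
  3M,0W: C(5,3)×C(10,0)=10
Total = 110

110


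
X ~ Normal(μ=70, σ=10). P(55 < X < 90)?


z₁=(55-70)/10=-1.5, z₂=(90-70)/10=2.0
P = Φ(2.0) - Φ(-1.5) = 0.977250 - 0.066807 = 0.910443 ≈ 0.9104

P(55 < X < 90) ≈ 0.9104


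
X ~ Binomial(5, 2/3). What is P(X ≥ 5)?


P(X ≥ 5) = Σ P(X=i) for i=5..5
P(X=5) = 32/243
Sum = 32/243

P(X ≥ 5) = 32/243 ≈ 13.17%


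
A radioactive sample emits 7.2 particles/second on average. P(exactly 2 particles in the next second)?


Poisson(λ=7.2): P(X=2) = e^(-λ)×λ^k/k!
= e^(-7.2) × 7.2^2 / 2!
≈ 0.0007465858084 × 51.84 / 2 ≈ 0.019352

P(X=2) ≈ 0.019352 ≈ 1.94%


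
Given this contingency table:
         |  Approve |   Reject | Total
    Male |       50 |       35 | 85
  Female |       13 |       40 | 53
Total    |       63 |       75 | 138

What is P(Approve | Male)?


P(Approve | Male) = 50/(50+35) = 50/85 = 10/17

P(Approve|Male) = 10/17 ≈ 58.82%


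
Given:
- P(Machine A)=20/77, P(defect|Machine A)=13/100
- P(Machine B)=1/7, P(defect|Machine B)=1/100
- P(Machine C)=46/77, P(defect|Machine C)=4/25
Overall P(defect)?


P(B) = Σ P(B|Aᵢ)×P(Aᵢ)
  13/100×20/77 = 13/385
  1/100×1/7 = 1/700
  4/25×46/77 = 184/1925
Sum = 1007/7700

P(defect) = 1007/7700 ≈ 13.08%


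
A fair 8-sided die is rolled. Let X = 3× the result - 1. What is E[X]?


E[die] = (1+8)/2 = 9/2
E[X] = 3×9/2 - 1 = 25/2

E[X] = 25/2


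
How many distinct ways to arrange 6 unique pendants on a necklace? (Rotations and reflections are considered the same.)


Free circular arrangements: rotations and reflections both identified.
(n-1)!/2 = 5!/2 = 120/2 = 60

60


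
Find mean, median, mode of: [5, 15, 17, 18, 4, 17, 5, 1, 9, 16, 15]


Sorted: [1, 4, 5, 5, 9, 15, 15, 16, 17, 17, 18]
Mean = 122/11
Median = 15
Freq: {5: 2, 15: 2, 17: 2, 18: 1, 4: 1, 1: 1, 9: 1, 16: 1}
Mode: [5, 15, 17]

Mean=122/11, Median=15, Mode=[5, 15, 17]


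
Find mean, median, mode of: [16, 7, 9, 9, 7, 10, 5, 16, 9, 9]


Sorted: [5, 7, 7, 9, 9, 9, 9, 10, 16, 16]
Mean = 97/10
Median = 9
Freq: {16: 2, 7: 2, 9: 4, 10: 1, 5: 1}
Mode: [9]

Mean=97/10, Median=9, Mode=9


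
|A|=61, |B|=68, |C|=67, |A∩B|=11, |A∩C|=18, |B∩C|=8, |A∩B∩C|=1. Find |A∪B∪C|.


|A∪B∪C| = 61+68+67-11-18-8+1 = 160

|A∪B∪C| = 160


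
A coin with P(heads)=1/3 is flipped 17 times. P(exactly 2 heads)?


Binomial: P(X=2) = C(17,2)×p^2×(1-p)^15
= 136 × 1/9 × 32768/14348907 = 4456448/129140163

P(X=2) = 4456448/129140163 ≈ 3.45%


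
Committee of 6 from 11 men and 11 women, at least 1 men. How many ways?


Count by #men:
  1M,5W: C(11,1)×C(11,5)=5082
  2M,4W: C(11,2)×C(11,4)=18150
  3M,3W: C(11,3)×C(11,3)=27225
  4M,2W: C(11,4)×C(11,2)=18150
  5M,1W: C(11,5)×C(11,1)=5082
  6M,0W: C(11,6)×C(11,0)=462
Total = 74151

74151


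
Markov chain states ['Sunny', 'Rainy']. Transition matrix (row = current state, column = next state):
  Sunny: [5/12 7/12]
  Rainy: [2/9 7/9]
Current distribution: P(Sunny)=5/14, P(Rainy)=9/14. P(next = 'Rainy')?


P(next=Rainy) = Σᵢ P(now=i)×P(i→Rainy)
= 5/14×7/12 + 9/14×7/9
= 5/24 + 1/2 = 17/24

P = 17/24 ≈ 0.7083


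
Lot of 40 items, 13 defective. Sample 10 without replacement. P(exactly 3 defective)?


Hypergeometric: C(13,3)×C(27,7)/C(40,10)
= 286×888030/847660528 = 444015/1481924

P(X=3) = 444015/1481924 ≈ 29.96%


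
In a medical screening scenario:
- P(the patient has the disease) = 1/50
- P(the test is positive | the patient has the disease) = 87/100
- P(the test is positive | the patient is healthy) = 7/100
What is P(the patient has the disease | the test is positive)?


Using Bayes' theorem:
P(A|B) = P(B|A)·P(A) / P(B)

P(the test is positive) = 87/100 × 1/50 + 7/100 × 49/50
= 87/5000 + 343/5000 = 43/500

P(the patient has the disease|the test is positive) = (87/5000) / (43/500) = 87/430

P(the patient has the disease|the test is positive) = 87/430 ≈ 20.23%


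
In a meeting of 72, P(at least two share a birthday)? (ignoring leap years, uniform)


P(all different) = Π(365-i)/365 for i=0..71
= 0.000547
P(match) = 1 - 0.000547 = 0.999453

P ≈ 0.9995 ≈ 99.95%


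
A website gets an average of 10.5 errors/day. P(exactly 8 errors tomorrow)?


Poisson(λ=10.5): P(X=8) = e^(-λ)×λ^k/k!
= e^(-10.5) × 10.5^8 / 8!
≈ 2.753644935e-05 × 147745544.379 / 40320 ≈ 0.100902

P(X=8) ≈ 0.100902 ≈ 10.09%


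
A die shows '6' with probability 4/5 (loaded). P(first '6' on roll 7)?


Geometric: P(X=7) = (1-p)^(k-1)×p = (1/5)^6×4/5 = 4/78125

P(X=7) = 4/78125 ≈ 0.01%


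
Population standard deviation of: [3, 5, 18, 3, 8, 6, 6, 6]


Mean = 55/8
  (3-55/8)²=961/64
  (5-55/8)²=225/64
  (18-55/8)²=7921/64
  (3-55/8)²=961/64
  (8-55/8)²=81/64
  (6-55/8)²=49/64
  (6-55/8)²=49/64
  (6-55/8)²=49/64
Σ(x-μ)² = 1287/8
σ² = (1287/8)/8 = 1287/64

σ = √(1287/64) ≈ 4.4843


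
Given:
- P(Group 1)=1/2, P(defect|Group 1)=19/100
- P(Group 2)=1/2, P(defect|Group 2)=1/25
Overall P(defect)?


P(B) = Σ P(B|Aᵢ)×P(Aᵢ)
  19/100×1/2 = 19/200
  1/25×1/2 = 1/50
Sum = 23/200

P(defect) = 23/200 ≈ 11.50%


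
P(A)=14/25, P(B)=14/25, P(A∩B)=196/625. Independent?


P(A)×P(B) = 196/625
P(A∩B) = 196/625
Equal ✓ → Independent

Yes, independent


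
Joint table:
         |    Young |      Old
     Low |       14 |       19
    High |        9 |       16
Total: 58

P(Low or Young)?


P(Low∨Young) = P(Low) + P(Young) - P(Low∧Young)
= (33 + 23 - 14)/58 = 42/58 = 21/29

P = 21/29 ≈ 72.41%


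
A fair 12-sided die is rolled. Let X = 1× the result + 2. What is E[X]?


E[die] = (1+12)/2 = 13/2
E[X] = 1×13/2 + 2 = 17/2

E[X] = 17/2


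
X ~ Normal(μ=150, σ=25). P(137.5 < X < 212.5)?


z₁=(137.5-150)/25=-0.5, z₂=(212.5-150)/25=2.5
P = Φ(2.5) - Φ(-0.5) = 0.993790 - 0.308538 = 0.685252 ≈ 0.6853

P(137.5 < X < 212.5) ≈ 0.6853


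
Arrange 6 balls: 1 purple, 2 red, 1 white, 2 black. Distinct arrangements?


6!/(1!×2!×1!×2!) = 180

180


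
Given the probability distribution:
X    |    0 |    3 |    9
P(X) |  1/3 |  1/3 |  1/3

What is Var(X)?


E[X] = 4
E[X²] = 30
Var(X) = E[X²] - (E[X])² = 30 - 16 = 14

Var(X) = 14 ≈ 14.0000


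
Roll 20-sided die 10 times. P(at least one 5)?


P(no 5)^10 = (19/20)^10 = 6131066257801/10240000000000
P(≥1) = 1 - 6131066257801/10240000000000 = 4108933742199/10240000000000

P = 4108933742199/10240000000000 ≈ 40.13%


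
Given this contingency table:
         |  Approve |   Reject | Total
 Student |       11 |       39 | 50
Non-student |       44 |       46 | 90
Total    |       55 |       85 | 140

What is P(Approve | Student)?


P(Approve | Student) = 11/(11+39) = 11/50

P(Approve|Student) = 11/50 ≈ 22.00%


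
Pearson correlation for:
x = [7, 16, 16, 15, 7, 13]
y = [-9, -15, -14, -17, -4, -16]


n=6, Σx=74, Σy=-75, Σxy=-1018, Σx²=1004, Σy²=1063
r = (6×(-1018) - 74×(-75))/√((6×1004 - 74²)(6×1063 - (-75)²))
= -558/√(548×753) = -558/√412644 ≈ -558/642.3737 ≈ -0.8687

r ≈ -0.8687


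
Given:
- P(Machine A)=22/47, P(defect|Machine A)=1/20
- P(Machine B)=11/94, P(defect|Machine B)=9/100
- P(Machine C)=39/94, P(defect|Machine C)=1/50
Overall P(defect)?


P(B) = Σ P(B|Aᵢ)×P(Aᵢ)
  1/20×22/47 = 11/470
  9/100×11/94 = 99/9400
  1/50×39/94 = 39/4700
Sum = 397/9400

P(defect) = 397/9400 ≈ 4.22%


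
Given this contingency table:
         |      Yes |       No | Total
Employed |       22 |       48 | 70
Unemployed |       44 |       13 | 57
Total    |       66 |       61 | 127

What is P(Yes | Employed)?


P(Yes | Employed) = 22/(22+48) = 22/70 = 11/35

P(Yes|Employed) = 11/35 ≈ 31.43%


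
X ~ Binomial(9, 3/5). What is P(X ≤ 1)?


P(X ≤ 1) = Σ P(X=i) for i=0..1
P(X=0) = 512/1953125
P(X=1) = 6912/1953125
Sum = 7424/1953125

P(X ≤ 1) = 7424/1953125 ≈ 0.38%


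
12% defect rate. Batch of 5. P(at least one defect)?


P(all good) = (22/25)^5 = 5153632/9765625
P(≥1 defect) = 4611993/9765625

P = 4611993/9765625 ≈ 47.23%


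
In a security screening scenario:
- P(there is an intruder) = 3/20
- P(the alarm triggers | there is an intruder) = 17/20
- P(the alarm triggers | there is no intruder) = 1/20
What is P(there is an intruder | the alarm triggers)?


Using Bayes' theorem:
P(A|B) = P(B|A)·P(A) / P(B)

P(the alarm triggers) = 17/20 × 3/20 + 1/20 × 17/20
= 51/400 + 17/400 = 17/100

P(there is an intruder|the alarm triggers) = (51/400) / (17/100) = 3/4

P(there is an intruder|the alarm triggers) = 3/4 ≈ 75.00%


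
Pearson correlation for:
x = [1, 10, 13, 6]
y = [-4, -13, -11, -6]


n=4, Σx=30, Σy=-34, Σxy=-313, Σx²=306, Σy²=342
r = (4×(-313) - 30×(-34))/√((4×306 - 30²)(4×342 - (-34)²))
= -232/√(324×212) = -232/√68688 ≈ -232/262.0840 ≈ -0.8852

r ≈ -0.8852


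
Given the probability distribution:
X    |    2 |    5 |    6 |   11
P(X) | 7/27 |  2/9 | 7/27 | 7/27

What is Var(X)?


E[X] = 163/27
E[X²] = 1277/27
Var(X) = E[X²] - (E[X])² = 1277/27 - 26569/729 = 7910/729

Var(X) = 7910/729 ≈ 10.8505


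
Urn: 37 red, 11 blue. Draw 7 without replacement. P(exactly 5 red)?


Hypergeometric: C(37,5)×C(11,2)/C(48,7)
= 435897×55/73629072 = 242165/743728

P(X=5) = 242165/743728 ≈ 32.56%


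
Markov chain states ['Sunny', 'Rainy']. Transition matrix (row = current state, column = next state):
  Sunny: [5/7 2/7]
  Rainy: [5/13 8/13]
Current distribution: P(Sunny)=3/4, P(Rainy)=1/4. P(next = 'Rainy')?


P(next=Rainy) = Σᵢ P(now=i)×P(i→Rainy)
= 3/4×2/7 + 1/4×8/13
= 3/14 + 2/13 = 67/182

P = 67/182 ≈ 0.3681


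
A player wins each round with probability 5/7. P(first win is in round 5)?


Geometric: P(X=5) = (1-p)^(k-1)×p = (2/7)^4×5/7 = 80/16807

P(X=5) = 80/16807 ≈ 0.48%


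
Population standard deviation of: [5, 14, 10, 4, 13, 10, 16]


Mean = 72/7
  (5-72/7)²=1369/49
  (14-72/7)²=676/49
  (10-72/7)²=4/49
  (4-72/7)²=1936/49
  (13-72/7)²=361/49
  (10-72/7)²=4/49
  (16-72/7)²=1600/49
Σ(x-μ)² = 850/7
σ² = (850/7)/7 = 850/49

σ = √(850/49) ≈ 4.1650


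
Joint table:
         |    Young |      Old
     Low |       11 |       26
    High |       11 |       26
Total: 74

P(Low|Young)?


P(Low|Young) = 11/(11+11) = 11/22 = 1/2

P = 1/2 ≈ 50.00%


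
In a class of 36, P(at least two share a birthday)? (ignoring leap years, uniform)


P(all different) = Π(365-i)/365 for i=0..35
= 0.167818
P(match) = 1 - 0.167818 = 0.832182

P ≈ 0.8322 ≈ 83.22%


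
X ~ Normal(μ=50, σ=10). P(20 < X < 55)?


z₁=(20-50)/10=-3.0, z₂=(55-50)/10=0.5
P = Φ(0.5) - Φ(-3.0) = 0.691462 - 0.001350 = 0.690112 ≈ 0.6901

P(20 < X < 55) ≈ 0.6901


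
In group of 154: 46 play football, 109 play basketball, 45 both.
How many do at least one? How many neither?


|A∪B| = 46+109-45 = 110
Neither = 154-110 = 44

At least one: 110; Neither: 44


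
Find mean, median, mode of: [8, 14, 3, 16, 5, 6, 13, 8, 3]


Sorted: [3, 3, 5, 6, 8, 8, 13, 14, 16]
Mean = 76/9
Median = 8
Freq: {8: 2, 14: 1, 3: 2, 16: 1, 5: 1, 6: 1, 13: 1}
Mode: [3, 8]

Mean=76/9, Median=8, Mode=[3, 8]


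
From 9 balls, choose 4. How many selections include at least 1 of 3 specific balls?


Complement: C(9,4) - C(6,4) = 126 - 15 = 111

111


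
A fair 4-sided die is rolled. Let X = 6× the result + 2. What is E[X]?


E[die] = (1+4)/2 = 5/2
E[X] = 6×5/2 + 2 = 17

E[X] = 17


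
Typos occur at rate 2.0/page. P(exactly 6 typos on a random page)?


Poisson(λ=2.0): P(X=6) = e^(-λ)×λ^k/k!
= e^(-2.0) × 2.0^6 / 6!
≈ 0.1353352832 × 64 / 720 ≈ 0.012030

P(X=6) ≈ 0.012030 ≈ 1.20%


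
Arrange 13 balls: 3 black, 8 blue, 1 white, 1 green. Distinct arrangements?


13!/(3!×8!×1!×1!) = 25740

25740


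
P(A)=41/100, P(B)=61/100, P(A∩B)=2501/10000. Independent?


P(A)×P(B) = 2501/10000
P(A∩B) = 2501/10000
Equal ✓ → Independent

Yes, independent


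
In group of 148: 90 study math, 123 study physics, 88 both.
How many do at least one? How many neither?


|A∪B| = 90+123-88 = 125
Neither = 148-125 = 23

At least one: 125; Neither: 23


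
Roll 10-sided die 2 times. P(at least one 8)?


P(no 8)^2 = (9/10)^2 = 81/100
P(≥1) = 1 - 81/100 = 19/100

P = 19/100 ≈ 19.00%


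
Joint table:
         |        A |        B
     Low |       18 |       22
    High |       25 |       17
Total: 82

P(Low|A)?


P(Low|A) = 18/(18+25) = 18/43

P = 18/43 ≈ 41.86%


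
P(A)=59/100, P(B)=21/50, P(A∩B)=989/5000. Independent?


P(A)×P(B) = 1239/5000
P(A∩B) = 989/5000
Not equal → NOT independent

No, not independent


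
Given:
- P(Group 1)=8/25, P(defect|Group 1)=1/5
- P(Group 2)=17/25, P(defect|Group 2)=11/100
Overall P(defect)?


P(B) = Σ P(B|Aᵢ)×P(Aᵢ)
  1/5×8/25 = 8/125
  11/100×17/25 = 187/2500
Sum = 347/2500

P(defect) = 347/2500 ≈ 13.88%


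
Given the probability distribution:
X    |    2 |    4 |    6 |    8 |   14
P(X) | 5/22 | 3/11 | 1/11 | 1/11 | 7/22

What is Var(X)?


E[X] = 80/11
E[X²] = 844/11
Var(X) = E[X²] - (E[X])² = 844/11 - 6400/121 = 2884/121

Var(X) = 2884/121 ≈ 23.8347


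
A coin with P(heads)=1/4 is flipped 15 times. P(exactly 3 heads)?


Binomial: P(X=3) = C(15,3)×p^3×(1-p)^12
= 455 × 1/64 × 531441/16777216 = 241805655/1073741824

P(X=3) = 241805655/1073741824 ≈ 22.52%


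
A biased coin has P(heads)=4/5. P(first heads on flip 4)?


Geometric: P(X=4) = (1-p)^(k-1)×p = (1/5)^3×4/5 = 4/625

P(X=4) = 4/625 ≈ 0.64%


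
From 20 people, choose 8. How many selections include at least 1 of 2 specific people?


Complement: C(20,8) - C(18,8) = 125970 - 43758 = 82212

82212


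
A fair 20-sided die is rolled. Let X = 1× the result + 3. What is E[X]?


E[die] = (1+20)/2 = 21/2
E[X] = 1×21/2 + 3 = 27/2

E[X] = 27/2


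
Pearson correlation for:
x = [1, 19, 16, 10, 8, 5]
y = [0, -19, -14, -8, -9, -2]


n=6, Σx=59, Σy=-52, Σxy=-747, Σx²=807, Σy²=706
r = (6×(-747) - 59×(-52))/√((6×807 - 59²)(6×706 - (-52)²))
= -1414/√(1361×1532) = -1414/√2085052 ≈ -1414/1443.9709 ≈ -0.9792

r ≈ -0.9792


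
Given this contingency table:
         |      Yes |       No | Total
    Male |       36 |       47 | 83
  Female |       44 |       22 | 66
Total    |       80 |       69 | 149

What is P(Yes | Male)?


P(Yes | Male) = 36/(36+47) = 36/83

P(Yes|Male) = 36/83 ≈ 43.37%


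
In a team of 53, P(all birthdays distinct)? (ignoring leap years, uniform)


P(all different) = Π(365-i)/365 for i=0..52
= (365/365)×(364/365)×...×(313/365)
= 0.018862

P ≈ 0.0189 ≈ 1.89%


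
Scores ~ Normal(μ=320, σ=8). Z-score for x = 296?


z = (x - μ)/σ = (296 - 320)/8 = -3.0

z = -3.0


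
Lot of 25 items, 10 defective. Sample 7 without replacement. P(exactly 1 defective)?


Hypergeometric: C(10,1)×C(15,6)/C(25,7)
= 10×5005/480700 = 91/874

P(X=1) = 91/874 ≈ 10.41%


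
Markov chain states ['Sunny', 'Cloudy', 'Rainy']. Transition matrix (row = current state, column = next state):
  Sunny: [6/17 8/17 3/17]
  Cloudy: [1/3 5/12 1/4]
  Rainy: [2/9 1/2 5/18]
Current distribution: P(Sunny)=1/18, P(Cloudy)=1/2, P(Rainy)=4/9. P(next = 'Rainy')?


P(next=Rainy) = Σᵢ P(now=i)×P(i→Rainy)
= 1/18×3/17 + 1/2×1/4 + 4/9×5/18
= 1/102 + 1/8 + 10/81 = 2845/11016

P = 2845/11016 ≈ 0.2583


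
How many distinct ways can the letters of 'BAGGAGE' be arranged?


Letters: 7, freq: {'B': 1, 'A': 2, 'G': 3, 'E': 1}
7!/(1!×2!×3!×1!) = 5040/12 = 420

420


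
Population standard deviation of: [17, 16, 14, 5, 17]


Mean = 69/5
  (17-69/5)²=256/25
  (16-69/5)²=121/25
  (14-69/5)²=1/25
  (5-69/5)²=1936/25
  (17-69/5)²=256/25
Σ(x-μ)² = 514/5
σ² = (514/5)/5 = 514/25

σ = √(514/25) ≈ 4.5343


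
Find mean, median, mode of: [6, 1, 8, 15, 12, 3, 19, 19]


Sorted: [1, 3, 6, 8, 12, 15, 19, 19]
Mean = 83/8
Median = 10
Freq: {6: 1, 1: 1, 8: 1, 15: 1, 12: 1, 3: 1, 19: 2}
Mode: [19]

Mean=83/8, Median=10, Mode=19


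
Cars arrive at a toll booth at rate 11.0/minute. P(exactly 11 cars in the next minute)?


Poisson(λ=11.0): P(X=11) = e^(-λ)×λ^k/k!
= e^(-11.0) × 11.0^11 / 11!
≈ 1.670170079e-05 × 285311670611 / 39916800 ≈ 0.119378

P(X=11) ≈ 0.119378 ≈ 11.94%


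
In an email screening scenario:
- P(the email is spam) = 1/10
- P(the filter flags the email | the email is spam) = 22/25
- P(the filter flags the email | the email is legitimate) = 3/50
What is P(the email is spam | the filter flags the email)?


Using Bayes' theorem:
P(A|B) = P(B|A)·P(A) / P(B)

P(the filter flags the email) = 22/25 × 1/10 + 3/50 × 9/10
= 11/125 + 27/500 = 71/500

P(the email is spam|the filter flags the email) = (11/125) / (71/500) = 44/71

P(the email is spam|the filter flags the email) = 44/71 ≈ 61.97%


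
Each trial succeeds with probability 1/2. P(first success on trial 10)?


Geometric: P(X=10) = (1-p)^(k-1)×p = (1/2)^9×1/2 = 1/1024

P(X=10) = 1/1024 ≈ 0.10%


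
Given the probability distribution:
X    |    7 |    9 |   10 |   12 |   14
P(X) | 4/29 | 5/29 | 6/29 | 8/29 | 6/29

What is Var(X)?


E[X] = 313/29
E[X²] = 3529/29
Var(X) = E[X²] - (E[X])² = 3529/29 - 97969/841 = 4372/841

Var(X) = 4372/841 ≈ 5.1986


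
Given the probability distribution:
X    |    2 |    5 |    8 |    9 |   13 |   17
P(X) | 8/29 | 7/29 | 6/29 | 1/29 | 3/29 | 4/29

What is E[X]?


E[X] = Σ x·P(X=x)
= (2)×(8/29) + (5)×(7/29) + (8)×(6/29) + (9)×(1/29) + (13)×(3/29) + (17)×(4/29)
= 215/29

E[X] = 215/29


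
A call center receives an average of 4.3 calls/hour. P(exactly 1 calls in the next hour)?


Poisson(λ=4.3): P(X=1) = e^(-λ)×λ^k/k!
= e^(-4.3) × 4.3^1 / 1!
≈ 0.01356855901 × 4.3 / 1 ≈ 0.058345

P(X=1) ≈ 0.058345 ≈ 5.83%


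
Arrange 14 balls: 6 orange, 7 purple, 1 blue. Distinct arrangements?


14!/(6!×7!×1!) = 24024

24024


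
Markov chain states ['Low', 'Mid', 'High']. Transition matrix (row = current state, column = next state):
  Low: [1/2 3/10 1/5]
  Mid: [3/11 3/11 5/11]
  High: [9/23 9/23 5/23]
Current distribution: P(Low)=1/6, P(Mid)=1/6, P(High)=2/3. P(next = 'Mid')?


P(next=Mid) = Σᵢ P(now=i)×P(i→Mid)
= 1/6×3/10 + 1/6×3/11 + 2/3×9/23
= 1/20 + 1/22 + 6/23 = 1803/5060

P = 1803/5060 ≈ 0.3563


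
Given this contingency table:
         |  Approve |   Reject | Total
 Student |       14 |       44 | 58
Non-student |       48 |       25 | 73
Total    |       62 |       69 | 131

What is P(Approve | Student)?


P(Approve | Student) = 14/(14+44) = 14/58 = 7/29

P(Approve|Student) = 7/29 ≈ 24.14%


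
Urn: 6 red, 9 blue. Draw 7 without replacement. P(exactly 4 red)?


Hypergeometric: C(6,4)×C(9,3)/C(15,7)
= 15×84/6435 = 28/143

P(X=4) = 28/143 ≈ 19.58%


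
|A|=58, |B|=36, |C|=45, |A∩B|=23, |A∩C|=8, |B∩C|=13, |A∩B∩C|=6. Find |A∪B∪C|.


|A∪B∪C| = 58+36+45-23-8-13+6 = 101

|A∪B∪C| = 101


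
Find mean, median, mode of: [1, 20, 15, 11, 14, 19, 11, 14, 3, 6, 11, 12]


Sorted: [1, 3, 6, 11, 11, 11, 12, 14, 14, 15, 19, 20]
Mean = 137/12
Median = 23/2
Freq: {1: 1, 20: 1, 15: 1, 11: 3, 14: 2, 19: 1, 3: 1, 6: 1, 12: 1}
Mode: [11]

Mean=137/12, Median=23/2, Mode=11


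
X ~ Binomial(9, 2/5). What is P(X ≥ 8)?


P(X ≥ 8) = Σ P(X=i) for i=8..9
P(X=8) = 6912/1953125
P(X=9) = 512/1953125
Sum = 7424/1953125

P(X ≥ 8) = 7424/1953125 ≈ 0.38%


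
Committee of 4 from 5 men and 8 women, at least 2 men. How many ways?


Count by #men:
  2M,2W: C(5,2)×C(8,2)=280
  3M,1W: C(5,3)×C(8,1)=80
  4M,0W: C(5,4)×C(8,0)=5
Total = 365

365


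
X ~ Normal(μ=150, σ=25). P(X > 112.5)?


z = (112.5-150)/25 = -1.5
P(X > 112.5) = 1 - P(Z ≤ -1.5) = 1 - 0.0668 = 0.9332

P(X > 112.5) ≈ 0.9332


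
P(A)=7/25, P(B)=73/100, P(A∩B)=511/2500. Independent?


P(A)×P(B) = 511/2500
P(A∩B) = 511/2500
Equal ✓ → Independent

Yes, independent


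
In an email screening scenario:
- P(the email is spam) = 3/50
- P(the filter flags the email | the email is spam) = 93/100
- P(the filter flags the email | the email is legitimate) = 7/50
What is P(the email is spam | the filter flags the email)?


Using Bayes' theorem:
P(A|B) = P(B|A)·P(A) / P(B)

P(the filter flags the email) = 93/100 × 3/50 + 7/50 × 47/50
= 279/5000 + 329/2500 = 937/5000

P(the email is spam|the filter flags the email) = (279/5000) / (937/5000) = 279/937

P(the email is spam|the filter flags the email) = 279/937 ≈ 29.78%


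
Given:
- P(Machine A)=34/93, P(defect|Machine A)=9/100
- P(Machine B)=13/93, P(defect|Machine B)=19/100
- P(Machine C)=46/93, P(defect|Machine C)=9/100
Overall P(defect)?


P(B) = Σ P(B|Aᵢ)×P(Aᵢ)
  9/100×34/93 = 51/1550
  19/100×13/93 = 247/9300
  9/100×46/93 = 69/1550
Sum = 967/9300

P(defect) = 967/9300 ≈ 10.40%


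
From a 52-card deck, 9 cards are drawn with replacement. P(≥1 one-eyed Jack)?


P(not a one-eyed Jack) = 50/52 = 25/26
P(none in 9 draws) = (25/26)^9 = 3814697265625/5429503678976
P(≥1 one-eyed Jack) = 1 - 3814697265625/5429503678976 = 1614806413351/5429503678976

P = 1614806413351/5429503678976 ≈ 29.74%


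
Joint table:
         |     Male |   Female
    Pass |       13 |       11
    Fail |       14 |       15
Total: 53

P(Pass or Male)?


P(Pass∨Male) = P(Pass) + P(Male) - P(Pass∧Male)
= (24 + 27 - 13)/53 = 38/53

P = 38/53 ≈ 71.70%


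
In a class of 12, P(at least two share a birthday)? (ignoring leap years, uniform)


P(all different) = Π(365-i)/365 for i=0..11
= 0.832975
P(match) = 1 - 0.832975 = 0.167025

P ≈ 0.1670 ≈ 16.70%


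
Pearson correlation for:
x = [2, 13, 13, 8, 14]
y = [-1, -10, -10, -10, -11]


n=5, Σx=50, Σy=-42, Σxy=-496, Σx²=602, Σy²=422
r = (5×(-496) - 50×(-42))/√((5×602 - 50²)(5×422 - (-42)²))
= -380/√(510×346) = -380/√176460 ≈ -380/420.0714 ≈ -0.9046

r ≈ -0.9046


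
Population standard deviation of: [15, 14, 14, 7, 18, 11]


Mean = 79/6
  (15-79/6)²=121/36
  (14-79/6)²=25/36
  (14-79/6)²=25/36
  (7-79/6)²=1369/36
  (18-79/6)²=841/36
  (11-79/6)²=169/36
Σ(x-μ)² = 425/6
σ² = (425/6)/6 = 425/36

σ = √(425/36) ≈ 3.4359


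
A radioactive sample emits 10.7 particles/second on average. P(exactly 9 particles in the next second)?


Poisson(λ=10.7): P(X=9) = e^(-λ)×λ^k/k!
= e^(-10.7) × 10.7^9 / 9!
≈ 2.254493791e-05 × 1838459212.42 / 362880 ≈ 0.114219

P(X=9) ≈ 0.114219 ≈ 11.42%


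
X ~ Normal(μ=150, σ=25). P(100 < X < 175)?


z₁=(100-150)/25=-2.0, z₂=(175-150)/25=1.0
P = Φ(1.0) - Φ(-2.0) = 0.841345 - 0.022750 = 0.818595 ≈ 0.8186

P(100 < X < 175) ≈ 0.8186


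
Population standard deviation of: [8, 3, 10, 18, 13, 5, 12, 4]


Mean = 73/8
  (8-73/8)²=81/64
  (3-73/8)²=2401/64
  (10-73/8)²=49/64
  (18-73/8)²=5041/64
  (13-73/8)²=961/64
  (5-73/8)²=1089/64
  (12-73/8)²=529/64
  (4-73/8)²=1681/64
Σ(x-μ)² = 1479/8
σ² = (1479/8)/8 = 1479/64

σ = √(1479/64) ≈ 4.8072


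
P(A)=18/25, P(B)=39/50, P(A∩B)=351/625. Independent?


P(A)×P(B) = 351/625
P(A∩B) = 351/625
Equal ✓ → Independent

Yes, independent


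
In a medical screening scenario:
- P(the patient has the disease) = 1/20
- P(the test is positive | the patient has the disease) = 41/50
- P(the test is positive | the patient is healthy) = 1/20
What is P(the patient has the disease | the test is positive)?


Using Bayes' theorem:
P(A|B) = P(B|A)·P(A) / P(B)

P(the test is positive) = 41/50 × 1/20 + 1/20 × 19/20
= 41/1000 + 19/400 = 177/2000

P(the patient has the disease|the test is positive) = (41/1000) / (177/2000) = 82/177

P(the patient has the disease|the test is positive) = 82/177 ≈ 46.33%


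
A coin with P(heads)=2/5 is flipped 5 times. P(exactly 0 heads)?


Binomial: P(X=0) = C(5,0)×p^0×(1-p)^5
= 1 × 1 × 243/3125 = 243/3125

P(X=0) = 243/3125 ≈ 7.78%


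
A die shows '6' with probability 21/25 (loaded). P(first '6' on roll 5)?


Geometric: P(X=5) = (1-p)^(k-1)×p = (4/25)^4×21/25 = 5376/9765625

P(X=5) = 5376/9765625 ≈ 0.06%


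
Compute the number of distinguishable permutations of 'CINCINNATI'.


Letters: 10, freq: {'C': 2, 'I': 3, 'N': 3, 'A': 1, 'T': 1}
10!/(2!×3!×3!×1!×1!) = 3628800/72 = 50400

50400


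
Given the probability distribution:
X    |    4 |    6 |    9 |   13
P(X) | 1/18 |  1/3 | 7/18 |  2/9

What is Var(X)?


E[X] = 155/18
E[X²] = 1475/18
Var(X) = E[X²] - (E[X])² = 1475/18 - 24025/324 = 2525/324

Var(X) = 2525/324 ≈ 7.7932


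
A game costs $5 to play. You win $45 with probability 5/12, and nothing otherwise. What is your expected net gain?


E[gain] = (45-5)×5/12 + (-5)×7/12
= 50/3 - 35/12 = 55/4

Expected net gain = $55/4 ≈ $13.75


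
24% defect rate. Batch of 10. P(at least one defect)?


P(all good) = (19/25)^10 = 6131066257801/95367431640625
P(≥1 defect) = 89236365382824/95367431640625

P = 89236365382824/95367431640625 ≈ 93.57%


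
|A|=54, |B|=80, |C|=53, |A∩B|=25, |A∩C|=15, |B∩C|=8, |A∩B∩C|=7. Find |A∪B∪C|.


|A∪B∪C| = 54+80+53-25-15-8+7 = 146

|A∪B∪C| = 146


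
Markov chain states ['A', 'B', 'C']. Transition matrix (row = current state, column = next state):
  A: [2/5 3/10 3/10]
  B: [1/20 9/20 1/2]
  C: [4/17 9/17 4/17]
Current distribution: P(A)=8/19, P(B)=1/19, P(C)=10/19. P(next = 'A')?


P(next=A) = Σᵢ P(now=i)×P(i→A)
= 8/19×2/5 + 1/19×1/20 + 10/19×4/17
= 16/95 + 1/380 + 40/323 = 381/1292

P = 381/1292 ≈ 0.2949


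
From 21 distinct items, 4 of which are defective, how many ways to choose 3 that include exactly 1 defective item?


Choose 1 of the 4 defective items and 2 of the other 17 items:
C(4,1)×C(17,2) = 4×136 = 544

544


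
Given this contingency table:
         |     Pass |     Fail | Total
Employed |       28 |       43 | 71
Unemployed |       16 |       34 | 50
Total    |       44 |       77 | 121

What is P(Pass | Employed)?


P(Pass | Employed) = 28/(28+43) = 28/71

P(Pass|Employed) = 28/71 ≈ 39.44%


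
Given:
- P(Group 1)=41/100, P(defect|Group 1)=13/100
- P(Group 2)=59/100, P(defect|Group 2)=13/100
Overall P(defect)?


P(B) = Σ P(B|Aᵢ)×P(Aᵢ)
  13/100×41/100 = 533/10000
  13/100×59/100 = 767/10000
Sum = 13/100

P(defect) = 13/100 ≈ 13.00%


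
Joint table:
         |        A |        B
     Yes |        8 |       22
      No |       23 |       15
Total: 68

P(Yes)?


P(Yes) = (8+22)/68 = 30/68 = 15/34

P(Yes) = 15/34 ≈ 44.12%


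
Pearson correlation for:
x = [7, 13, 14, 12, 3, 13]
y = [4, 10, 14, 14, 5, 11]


n=6, Σx=62, Σy=58, Σxy=680, Σx²=736, Σy²=654
r = (6×680 - 62×58)/√((6×736 - 62²)(6×654 - 58²))
= 484/√(572×560) = 484/√320320 ≈ 484/565.9682 ≈ 0.8552

r ≈ 0.8552


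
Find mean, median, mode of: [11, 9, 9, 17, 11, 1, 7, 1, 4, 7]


Sorted: [1, 1, 4, 7, 7, 9, 9, 11, 11, 17]
Mean = 77/10
Median = 8
Freq: {11: 2, 9: 2, 17: 1, 1: 2, 7: 2, 4: 1}
Mode: [1, 7, 9, 11]

Mean=77/10, Median=8, Mode=[1, 7, 9, 11]


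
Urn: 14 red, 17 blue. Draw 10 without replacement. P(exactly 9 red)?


Hypergeometric: C(14,9)×C(17,1)/C(31,10)
= 2002×17/44352165 = 238/310155

P(X=9) = 238/310155 ≈ 0.08%


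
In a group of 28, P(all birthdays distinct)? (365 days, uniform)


P(all different) = Π(365-i)/365 for i=0..27
= (365/365)×(364/365)×...×(338/365)
= 0.345539

P ≈ 0.3455 ≈ 34.55%


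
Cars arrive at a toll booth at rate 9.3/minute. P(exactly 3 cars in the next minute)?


Poisson(λ=9.3): P(X=3) = e^(-λ)×λ^k/k!
= e^(-9.3) × 9.3^3 / 3!
≈ 9.142423148e-05 × 804.357 / 6 ≈ 0.012256

P(X=3) ≈ 0.012256 ≈ 1.23%


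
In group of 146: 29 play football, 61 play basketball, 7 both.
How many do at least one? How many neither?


|A∪B| = 29+61-7 = 83
Neither = 146-83 = 63

At least one: 83; Neither: 63


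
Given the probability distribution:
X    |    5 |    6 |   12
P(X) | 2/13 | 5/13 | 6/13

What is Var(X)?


E[X] = 112/13
E[X²] = 1094/13
Var(X) = E[X²] - (E[X])² = 1094/13 - 12544/169 = 1678/169

Var(X) = 1678/169 ≈ 9.9290


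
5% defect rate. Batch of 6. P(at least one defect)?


P(all good) = (19/20)^6 = 47045881/64000000
P(≥1 defect) = 16954119/64000000

P = 16954119/64000000 ≈ 26.49%


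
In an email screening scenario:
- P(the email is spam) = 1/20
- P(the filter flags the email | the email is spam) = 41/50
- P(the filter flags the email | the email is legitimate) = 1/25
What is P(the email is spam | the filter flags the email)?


Using Bayes' theorem:
P(A|B) = P(B|A)·P(A) / P(B)

P(the filter flags the email) = 41/50 × 1/20 + 1/25 × 19/20
= 41/1000 + 19/500 = 79/1000

P(the email is spam|the filter flags the email) = (41/1000) / (79/1000) = 41/79

P(the email is spam|the filter flags the email) = 41/79 ≈ 51.90%


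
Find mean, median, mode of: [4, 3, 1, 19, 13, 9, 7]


Sorted: [1, 3, 4, 7, 9, 13, 19]
Mean = 56/7 = 8
Median = 7
Freq: {4: 1, 3: 1, 1: 1, 19: 1, 13: 1, 9: 1, 7: 1}
Mode: No mode

Mean=8, Median=7, Mode=No mode


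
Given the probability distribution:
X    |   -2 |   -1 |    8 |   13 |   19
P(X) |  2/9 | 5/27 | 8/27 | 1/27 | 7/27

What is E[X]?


E[X] = Σ x·P(X=x)
= (-2)×(2/9) + (-1)×(5/27) + (8)×(8/27) + (13)×(1/27) + (19)×(7/27)
= 193/27

E[X] = 193/27


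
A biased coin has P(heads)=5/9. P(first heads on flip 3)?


Geometric: P(X=3) = (1-p)^(k-1)×p = (4/9)^2×5/9 = 80/729

P(X=3) = 80/729 ≈ 10.97%


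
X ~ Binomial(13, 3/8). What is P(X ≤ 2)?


P(X ≤ 2) = Σ P(X=i) for i=0..2
P(X=0) = 1220703125/549755813888
P(X=1) = 9521484375/549755813888
P(X=2) = 17138671875/274877906944
Sum = 22509765625/274877906944

P(X ≤ 2) = 22509765625/274877906944 ≈ 8.19%


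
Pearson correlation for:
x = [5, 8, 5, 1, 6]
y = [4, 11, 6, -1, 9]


n=5, Σx=25, Σy=29, Σxy=191, Σx²=151, Σy²=255
r = (5×191 - 25×29)/√((5×151 - 25²)(5×255 - 29²))
= 230/√(130×434) = 230/√56420 ≈ 230/237.5289 ≈ 0.9683

r ≈ 0.9683


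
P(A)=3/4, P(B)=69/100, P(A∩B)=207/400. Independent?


P(A)×P(B) = 207/400
P(A∩B) = 207/400
Equal ✓ → Independent

Yes, independent


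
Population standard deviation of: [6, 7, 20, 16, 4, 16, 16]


Mean = 85/7
  (6-85/7)²=1849/49
  (7-85/7)²=1296/49
  (20-85/7)²=3025/49
  (16-85/7)²=729/49
  (4-85/7)²=3249/49
  (16-85/7)²=729/49
  (16-85/7)²=729/49
Σ(x-μ)² = 1658/7
σ² = (1658/7)/7 = 1658/49

σ = √(1658/49) ≈ 5.8169


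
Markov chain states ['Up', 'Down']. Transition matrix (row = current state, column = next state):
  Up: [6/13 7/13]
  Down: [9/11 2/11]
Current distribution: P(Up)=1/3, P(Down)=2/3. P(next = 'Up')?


P(next=Up) = Σᵢ P(now=i)×P(i→Up)
= 1/3×6/13 + 2/3×9/11
= 2/13 + 6/11 = 100/143

P = 100/143 ≈ 0.6993


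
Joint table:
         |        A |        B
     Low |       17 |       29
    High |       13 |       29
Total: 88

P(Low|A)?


P(Low|A) = 17/(17+13) = 17/30

P = 17/30 ≈ 56.67%


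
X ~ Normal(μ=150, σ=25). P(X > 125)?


z = (125-150)/25 = -1.0
P(X > 125) = 1 - P(Z ≤ -1.0) = 1 - 0.1587 = 0.8413

P(X > 125) ≈ 0.8413


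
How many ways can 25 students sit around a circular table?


Circular arrangements of 25 distinct objects: fix one position to break rotational symmetry.
(n-1)! = 24! = 620448401733239439360000

620448401733239439360000


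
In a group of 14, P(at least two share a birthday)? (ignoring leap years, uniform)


P(all different) = Π(365-i)/365 for i=0..13
= 0.776897
P(match) = 1 - 0.776897 = 0.223103

P ≈ 0.2231 ≈ 22.31%


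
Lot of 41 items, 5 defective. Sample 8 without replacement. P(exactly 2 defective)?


Hypergeometric: C(5,2)×C(36,6)/C(41,8)
= 10×1947792/95548245 = 76384/374699

P(X=2) = 76384/374699 ≈ 20.39%


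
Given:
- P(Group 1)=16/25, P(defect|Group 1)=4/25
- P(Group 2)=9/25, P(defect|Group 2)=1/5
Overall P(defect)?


P(B) = Σ P(B|Aᵢ)×P(Aᵢ)
  4/25×16/25 = 64/625
  1/5×9/25 = 9/125
Sum = 109/625

P(defect) = 109/625 ≈ 17.44%


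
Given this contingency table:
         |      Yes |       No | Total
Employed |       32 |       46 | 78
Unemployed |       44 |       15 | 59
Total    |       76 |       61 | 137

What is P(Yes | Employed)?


P(Yes | Employed) = 32/(32+46) = 32/78 = 16/39

P(Yes|Employed) = 16/39 ≈ 41.03%


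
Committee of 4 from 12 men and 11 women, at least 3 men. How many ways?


Count by #men:
  3M,1W: C(12,3)×C(11,1)=2420
  4M,0W: C(12,4)×C(11,0)=495
Total = 2915

2915
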